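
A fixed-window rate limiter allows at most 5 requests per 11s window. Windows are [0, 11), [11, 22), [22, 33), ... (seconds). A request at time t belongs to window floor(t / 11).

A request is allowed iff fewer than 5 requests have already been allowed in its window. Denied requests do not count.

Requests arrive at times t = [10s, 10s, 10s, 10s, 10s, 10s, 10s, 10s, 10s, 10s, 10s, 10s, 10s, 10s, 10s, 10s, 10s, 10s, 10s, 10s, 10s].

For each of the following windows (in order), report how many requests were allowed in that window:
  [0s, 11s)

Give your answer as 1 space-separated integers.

Processing requests:
  req#1 t=10s (window 0): ALLOW
  req#2 t=10s (window 0): ALLOW
  req#3 t=10s (window 0): ALLOW
  req#4 t=10s (window 0): ALLOW
  req#5 t=10s (window 0): ALLOW
  req#6 t=10s (window 0): DENY
  req#7 t=10s (window 0): DENY
  req#8 t=10s (window 0): DENY
  req#9 t=10s (window 0): DENY
  req#10 t=10s (window 0): DENY
  req#11 t=10s (window 0): DENY
  req#12 t=10s (window 0): DENY
  req#13 t=10s (window 0): DENY
  req#14 t=10s (window 0): DENY
  req#15 t=10s (window 0): DENY
  req#16 t=10s (window 0): DENY
  req#17 t=10s (window 0): DENY
  req#18 t=10s (window 0): DENY
  req#19 t=10s (window 0): DENY
  req#20 t=10s (window 0): DENY
  req#21 t=10s (window 0): DENY

Allowed counts by window: 5

Answer: 5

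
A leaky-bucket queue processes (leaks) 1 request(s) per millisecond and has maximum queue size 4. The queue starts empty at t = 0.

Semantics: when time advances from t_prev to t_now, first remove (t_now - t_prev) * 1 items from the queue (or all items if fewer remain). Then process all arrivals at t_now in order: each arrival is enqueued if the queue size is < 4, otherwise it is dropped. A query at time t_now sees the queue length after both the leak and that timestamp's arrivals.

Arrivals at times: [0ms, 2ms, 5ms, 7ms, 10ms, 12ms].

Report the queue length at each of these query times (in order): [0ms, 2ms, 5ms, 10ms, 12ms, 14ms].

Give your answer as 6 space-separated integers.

Answer: 1 1 1 1 1 0

Derivation:
Queue lengths at query times:
  query t=0ms: backlog = 1
  query t=2ms: backlog = 1
  query t=5ms: backlog = 1
  query t=10ms: backlog = 1
  query t=12ms: backlog = 1
  query t=14ms: backlog = 0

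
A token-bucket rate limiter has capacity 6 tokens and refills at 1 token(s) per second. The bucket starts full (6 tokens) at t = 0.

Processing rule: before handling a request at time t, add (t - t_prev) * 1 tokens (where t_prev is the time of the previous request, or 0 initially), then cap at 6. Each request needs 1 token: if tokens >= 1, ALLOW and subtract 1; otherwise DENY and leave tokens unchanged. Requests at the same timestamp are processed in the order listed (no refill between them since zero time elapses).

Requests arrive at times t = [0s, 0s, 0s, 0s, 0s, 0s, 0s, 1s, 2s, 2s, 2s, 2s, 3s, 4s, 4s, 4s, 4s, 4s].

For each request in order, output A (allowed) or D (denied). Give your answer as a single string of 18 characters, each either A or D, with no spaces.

Simulating step by step:
  req#1 t=0s: ALLOW
  req#2 t=0s: ALLOW
  req#3 t=0s: ALLOW
  req#4 t=0s: ALLOW
  req#5 t=0s: ALLOW
  req#6 t=0s: ALLOW
  req#7 t=0s: DENY
  req#8 t=1s: ALLOW
  req#9 t=2s: ALLOW
  req#10 t=2s: DENY
  req#11 t=2s: DENY
  req#12 t=2s: DENY
  req#13 t=3s: ALLOW
  req#14 t=4s: ALLOW
  req#15 t=4s: DENY
  req#16 t=4s: DENY
  req#17 t=4s: DENY
  req#18 t=4s: DENY

Answer: AAAAAADAADDDAADDDD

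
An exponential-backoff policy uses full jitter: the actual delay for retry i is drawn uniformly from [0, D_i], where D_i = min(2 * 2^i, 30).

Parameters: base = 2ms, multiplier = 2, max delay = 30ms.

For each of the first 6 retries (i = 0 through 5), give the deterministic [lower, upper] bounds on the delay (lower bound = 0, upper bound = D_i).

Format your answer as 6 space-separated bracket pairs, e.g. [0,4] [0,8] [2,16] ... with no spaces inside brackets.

Computing bounds per retry:
  i=0: D_i=min(2*2^0,30)=2, bounds=[0,2]
  i=1: D_i=min(2*2^1,30)=4, bounds=[0,4]
  i=2: D_i=min(2*2^2,30)=8, bounds=[0,8]
  i=3: D_i=min(2*2^3,30)=16, bounds=[0,16]
  i=4: D_i=min(2*2^4,30)=30, bounds=[0,30]
  i=5: D_i=min(2*2^5,30)=30, bounds=[0,30]

Answer: [0,2] [0,4] [0,8] [0,16] [0,30] [0,30]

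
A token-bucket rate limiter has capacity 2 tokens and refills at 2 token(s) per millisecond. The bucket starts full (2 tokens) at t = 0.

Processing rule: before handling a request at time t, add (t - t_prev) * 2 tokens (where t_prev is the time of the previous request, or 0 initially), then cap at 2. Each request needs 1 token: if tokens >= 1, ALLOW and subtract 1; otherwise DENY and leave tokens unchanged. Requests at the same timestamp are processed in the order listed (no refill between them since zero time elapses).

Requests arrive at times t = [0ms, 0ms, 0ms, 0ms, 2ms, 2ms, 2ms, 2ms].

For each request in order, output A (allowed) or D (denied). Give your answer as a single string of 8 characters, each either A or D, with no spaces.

Simulating step by step:
  req#1 t=0ms: ALLOW
  req#2 t=0ms: ALLOW
  req#3 t=0ms: DENY
  req#4 t=0ms: DENY
  req#5 t=2ms: ALLOW
  req#6 t=2ms: ALLOW
  req#7 t=2ms: DENY
  req#8 t=2ms: DENY

Answer: AADDAADD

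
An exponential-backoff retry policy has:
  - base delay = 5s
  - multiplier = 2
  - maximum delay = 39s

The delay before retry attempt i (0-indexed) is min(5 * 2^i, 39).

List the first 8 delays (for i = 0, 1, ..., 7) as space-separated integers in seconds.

Answer: 5 10 20 39 39 39 39 39

Derivation:
Computing each delay:
  i=0: min(5*2^0, 39) = 5
  i=1: min(5*2^1, 39) = 10
  i=2: min(5*2^2, 39) = 20
  i=3: min(5*2^3, 39) = 39
  i=4: min(5*2^4, 39) = 39
  i=5: min(5*2^5, 39) = 39
  i=6: min(5*2^6, 39) = 39
  i=7: min(5*2^7, 39) = 39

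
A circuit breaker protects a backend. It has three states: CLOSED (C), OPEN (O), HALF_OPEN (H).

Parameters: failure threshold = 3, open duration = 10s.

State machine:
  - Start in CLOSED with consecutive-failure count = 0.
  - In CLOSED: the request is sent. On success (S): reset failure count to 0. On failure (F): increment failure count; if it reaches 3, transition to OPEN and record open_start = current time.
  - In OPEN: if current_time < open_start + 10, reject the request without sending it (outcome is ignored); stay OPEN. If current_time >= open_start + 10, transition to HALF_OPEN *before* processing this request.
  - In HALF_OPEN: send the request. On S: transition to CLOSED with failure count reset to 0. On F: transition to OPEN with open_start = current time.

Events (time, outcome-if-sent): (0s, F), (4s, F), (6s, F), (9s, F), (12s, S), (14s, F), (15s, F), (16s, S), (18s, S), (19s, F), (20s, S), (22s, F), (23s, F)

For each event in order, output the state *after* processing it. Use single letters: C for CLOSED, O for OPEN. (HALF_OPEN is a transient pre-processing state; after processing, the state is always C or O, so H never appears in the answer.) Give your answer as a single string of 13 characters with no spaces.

State after each event:
  event#1 t=0s outcome=F: state=CLOSED
  event#2 t=4s outcome=F: state=CLOSED
  event#3 t=6s outcome=F: state=OPEN
  event#4 t=9s outcome=F: state=OPEN
  event#5 t=12s outcome=S: state=OPEN
  event#6 t=14s outcome=F: state=OPEN
  event#7 t=15s outcome=F: state=OPEN
  event#8 t=16s outcome=S: state=CLOSED
  event#9 t=18s outcome=S: state=CLOSED
  event#10 t=19s outcome=F: state=CLOSED
  event#11 t=20s outcome=S: state=CLOSED
  event#12 t=22s outcome=F: state=CLOSED
  event#13 t=23s outcome=F: state=CLOSED

Answer: CCOOOOOCCCCCC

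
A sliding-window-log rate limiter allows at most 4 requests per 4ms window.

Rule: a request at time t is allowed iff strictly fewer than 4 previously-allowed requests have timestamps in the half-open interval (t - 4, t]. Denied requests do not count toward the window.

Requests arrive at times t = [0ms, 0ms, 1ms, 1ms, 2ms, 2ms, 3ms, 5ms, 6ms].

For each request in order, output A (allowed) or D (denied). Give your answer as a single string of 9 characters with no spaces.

Tracking allowed requests in the window:
  req#1 t=0ms: ALLOW
  req#2 t=0ms: ALLOW
  req#3 t=1ms: ALLOW
  req#4 t=1ms: ALLOW
  req#5 t=2ms: DENY
  req#6 t=2ms: DENY
  req#7 t=3ms: DENY
  req#8 t=5ms: ALLOW
  req#9 t=6ms: ALLOW

Answer: AAAADDDAA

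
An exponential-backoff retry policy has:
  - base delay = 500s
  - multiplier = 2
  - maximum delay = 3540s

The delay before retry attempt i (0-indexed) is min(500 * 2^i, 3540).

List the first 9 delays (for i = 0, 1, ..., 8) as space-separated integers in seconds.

Answer: 500 1000 2000 3540 3540 3540 3540 3540 3540

Derivation:
Computing each delay:
  i=0: min(500*2^0, 3540) = 500
  i=1: min(500*2^1, 3540) = 1000
  i=2: min(500*2^2, 3540) = 2000
  i=3: min(500*2^3, 3540) = 3540
  i=4: min(500*2^4, 3540) = 3540
  i=5: min(500*2^5, 3540) = 3540
  i=6: min(500*2^6, 3540) = 3540
  i=7: min(500*2^7, 3540) = 3540
  i=8: min(500*2^8, 3540) = 3540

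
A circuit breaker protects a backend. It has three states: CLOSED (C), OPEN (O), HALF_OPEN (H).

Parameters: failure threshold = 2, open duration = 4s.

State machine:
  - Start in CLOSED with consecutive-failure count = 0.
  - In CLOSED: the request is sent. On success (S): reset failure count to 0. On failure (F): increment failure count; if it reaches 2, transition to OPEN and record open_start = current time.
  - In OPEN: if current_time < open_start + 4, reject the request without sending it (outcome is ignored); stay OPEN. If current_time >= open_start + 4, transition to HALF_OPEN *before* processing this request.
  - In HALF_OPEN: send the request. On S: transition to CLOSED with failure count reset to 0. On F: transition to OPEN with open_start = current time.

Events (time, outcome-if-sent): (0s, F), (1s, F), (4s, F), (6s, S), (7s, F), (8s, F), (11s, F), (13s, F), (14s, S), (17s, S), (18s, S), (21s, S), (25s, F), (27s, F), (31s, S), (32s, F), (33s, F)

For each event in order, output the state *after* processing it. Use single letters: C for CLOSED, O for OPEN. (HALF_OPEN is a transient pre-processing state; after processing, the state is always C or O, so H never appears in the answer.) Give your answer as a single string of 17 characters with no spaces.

Answer: COOCCOOOOCCCCOCCO

Derivation:
State after each event:
  event#1 t=0s outcome=F: state=CLOSED
  event#2 t=1s outcome=F: state=OPEN
  event#3 t=4s outcome=F: state=OPEN
  event#4 t=6s outcome=S: state=CLOSED
  event#5 t=7s outcome=F: state=CLOSED
  event#6 t=8s outcome=F: state=OPEN
  event#7 t=11s outcome=F: state=OPEN
  event#8 t=13s outcome=F: state=OPEN
  event#9 t=14s outcome=S: state=OPEN
  event#10 t=17s outcome=S: state=CLOSED
  event#11 t=18s outcome=S: state=CLOSED
  event#12 t=21s outcome=S: state=CLOSED
  event#13 t=25s outcome=F: state=CLOSED
  event#14 t=27s outcome=F: state=OPEN
  event#15 t=31s outcome=S: state=CLOSED
  event#16 t=32s outcome=F: state=CLOSED
  event#17 t=33s outcome=F: state=OPEN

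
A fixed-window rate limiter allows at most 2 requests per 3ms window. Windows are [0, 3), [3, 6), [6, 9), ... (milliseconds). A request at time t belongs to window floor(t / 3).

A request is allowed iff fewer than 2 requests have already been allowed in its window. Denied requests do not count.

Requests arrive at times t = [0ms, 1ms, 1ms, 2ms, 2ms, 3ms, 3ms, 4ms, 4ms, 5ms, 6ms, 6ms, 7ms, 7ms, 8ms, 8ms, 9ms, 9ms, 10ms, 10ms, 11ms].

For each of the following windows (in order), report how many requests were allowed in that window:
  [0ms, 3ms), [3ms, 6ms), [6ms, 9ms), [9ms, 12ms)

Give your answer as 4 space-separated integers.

Answer: 2 2 2 2

Derivation:
Processing requests:
  req#1 t=0ms (window 0): ALLOW
  req#2 t=1ms (window 0): ALLOW
  req#3 t=1ms (window 0): DENY
  req#4 t=2ms (window 0): DENY
  req#5 t=2ms (window 0): DENY
  req#6 t=3ms (window 1): ALLOW
  req#7 t=3ms (window 1): ALLOW
  req#8 t=4ms (window 1): DENY
  req#9 t=4ms (window 1): DENY
  req#10 t=5ms (window 1): DENY
  req#11 t=6ms (window 2): ALLOW
  req#12 t=6ms (window 2): ALLOW
  req#13 t=7ms (window 2): DENY
  req#14 t=7ms (window 2): DENY
  req#15 t=8ms (window 2): DENY
  req#16 t=8ms (window 2): DENY
  req#17 t=9ms (window 3): ALLOW
  req#18 t=9ms (window 3): ALLOW
  req#19 t=10ms (window 3): DENY
  req#20 t=10ms (window 3): DENY
  req#21 t=11ms (window 3): DENY

Allowed counts by window: 2 2 2 2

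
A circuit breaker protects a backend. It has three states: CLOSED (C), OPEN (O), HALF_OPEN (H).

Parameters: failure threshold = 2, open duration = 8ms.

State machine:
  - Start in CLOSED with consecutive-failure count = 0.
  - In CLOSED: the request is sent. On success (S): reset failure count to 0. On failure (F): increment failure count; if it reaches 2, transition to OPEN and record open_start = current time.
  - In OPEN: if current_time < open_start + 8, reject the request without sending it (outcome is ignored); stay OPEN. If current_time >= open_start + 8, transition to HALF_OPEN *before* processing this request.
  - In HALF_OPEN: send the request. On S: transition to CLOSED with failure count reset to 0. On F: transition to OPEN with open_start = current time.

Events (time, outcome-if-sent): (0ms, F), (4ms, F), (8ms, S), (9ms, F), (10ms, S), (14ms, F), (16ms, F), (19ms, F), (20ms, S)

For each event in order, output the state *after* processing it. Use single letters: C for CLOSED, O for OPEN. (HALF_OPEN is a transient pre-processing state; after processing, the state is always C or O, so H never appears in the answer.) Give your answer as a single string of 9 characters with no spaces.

Answer: COOOOOOOO

Derivation:
State after each event:
  event#1 t=0ms outcome=F: state=CLOSED
  event#2 t=4ms outcome=F: state=OPEN
  event#3 t=8ms outcome=S: state=OPEN
  event#4 t=9ms outcome=F: state=OPEN
  event#5 t=10ms outcome=S: state=OPEN
  event#6 t=14ms outcome=F: state=OPEN
  event#7 t=16ms outcome=F: state=OPEN
  event#8 t=19ms outcome=F: state=OPEN
  event#9 t=20ms outcome=S: state=OPEN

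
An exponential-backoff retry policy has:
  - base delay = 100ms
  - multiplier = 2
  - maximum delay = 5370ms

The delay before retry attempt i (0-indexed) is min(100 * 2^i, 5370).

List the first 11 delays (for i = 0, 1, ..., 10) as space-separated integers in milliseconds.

Computing each delay:
  i=0: min(100*2^0, 5370) = 100
  i=1: min(100*2^1, 5370) = 200
  i=2: min(100*2^2, 5370) = 400
  i=3: min(100*2^3, 5370) = 800
  i=4: min(100*2^4, 5370) = 1600
  i=5: min(100*2^5, 5370) = 3200
  i=6: min(100*2^6, 5370) = 5370
  i=7: min(100*2^7, 5370) = 5370
  i=8: min(100*2^8, 5370) = 5370
  i=9: min(100*2^9, 5370) = 5370
  i=10: min(100*2^10, 5370) = 5370

Answer: 100 200 400 800 1600 3200 5370 5370 5370 5370 5370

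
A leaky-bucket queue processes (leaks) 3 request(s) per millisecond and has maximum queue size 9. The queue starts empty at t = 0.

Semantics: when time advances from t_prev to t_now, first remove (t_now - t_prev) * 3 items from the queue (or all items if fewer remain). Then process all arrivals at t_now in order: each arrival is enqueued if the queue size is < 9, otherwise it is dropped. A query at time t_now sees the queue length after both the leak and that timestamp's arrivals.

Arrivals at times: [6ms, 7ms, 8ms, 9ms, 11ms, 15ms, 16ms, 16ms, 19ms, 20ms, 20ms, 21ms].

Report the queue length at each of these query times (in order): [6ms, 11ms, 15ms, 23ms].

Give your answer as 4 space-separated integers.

Queue lengths at query times:
  query t=6ms: backlog = 1
  query t=11ms: backlog = 1
  query t=15ms: backlog = 1
  query t=23ms: backlog = 0

Answer: 1 1 1 0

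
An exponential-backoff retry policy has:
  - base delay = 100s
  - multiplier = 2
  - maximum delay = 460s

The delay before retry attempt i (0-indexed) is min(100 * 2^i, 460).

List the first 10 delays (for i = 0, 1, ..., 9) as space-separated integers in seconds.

Answer: 100 200 400 460 460 460 460 460 460 460

Derivation:
Computing each delay:
  i=0: min(100*2^0, 460) = 100
  i=1: min(100*2^1, 460) = 200
  i=2: min(100*2^2, 460) = 400
  i=3: min(100*2^3, 460) = 460
  i=4: min(100*2^4, 460) = 460
  i=5: min(100*2^5, 460) = 460
  i=6: min(100*2^6, 460) = 460
  i=7: min(100*2^7, 460) = 460
  i=8: min(100*2^8, 460) = 460
  i=9: min(100*2^9, 460) = 460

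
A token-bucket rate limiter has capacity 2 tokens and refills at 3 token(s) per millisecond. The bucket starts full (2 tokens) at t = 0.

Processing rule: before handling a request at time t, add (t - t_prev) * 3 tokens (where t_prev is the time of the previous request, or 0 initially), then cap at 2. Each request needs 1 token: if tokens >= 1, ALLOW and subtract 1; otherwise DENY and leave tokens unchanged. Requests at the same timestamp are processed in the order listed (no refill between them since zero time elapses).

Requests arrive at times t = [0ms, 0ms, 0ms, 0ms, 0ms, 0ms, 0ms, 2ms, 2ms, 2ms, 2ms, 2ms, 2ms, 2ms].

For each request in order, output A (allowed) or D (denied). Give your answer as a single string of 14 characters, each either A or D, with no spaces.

Answer: AADDDDDAADDDDD

Derivation:
Simulating step by step:
  req#1 t=0ms: ALLOW
  req#2 t=0ms: ALLOW
  req#3 t=0ms: DENY
  req#4 t=0ms: DENY
  req#5 t=0ms: DENY
  req#6 t=0ms: DENY
  req#7 t=0ms: DENY
  req#8 t=2ms: ALLOW
  req#9 t=2ms: ALLOW
  req#10 t=2ms: DENY
  req#11 t=2ms: DENY
  req#12 t=2ms: DENY
  req#13 t=2ms: DENY
  req#14 t=2ms: DENY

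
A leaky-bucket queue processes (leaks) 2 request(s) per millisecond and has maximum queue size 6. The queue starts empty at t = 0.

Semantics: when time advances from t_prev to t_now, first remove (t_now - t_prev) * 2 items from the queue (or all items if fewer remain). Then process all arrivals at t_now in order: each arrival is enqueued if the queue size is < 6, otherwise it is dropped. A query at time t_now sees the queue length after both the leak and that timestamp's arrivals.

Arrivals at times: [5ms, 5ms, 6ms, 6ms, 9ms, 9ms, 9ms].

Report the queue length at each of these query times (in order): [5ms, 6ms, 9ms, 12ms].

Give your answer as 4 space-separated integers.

Answer: 2 2 3 0

Derivation:
Queue lengths at query times:
  query t=5ms: backlog = 2
  query t=6ms: backlog = 2
  query t=9ms: backlog = 3
  query t=12ms: backlog = 0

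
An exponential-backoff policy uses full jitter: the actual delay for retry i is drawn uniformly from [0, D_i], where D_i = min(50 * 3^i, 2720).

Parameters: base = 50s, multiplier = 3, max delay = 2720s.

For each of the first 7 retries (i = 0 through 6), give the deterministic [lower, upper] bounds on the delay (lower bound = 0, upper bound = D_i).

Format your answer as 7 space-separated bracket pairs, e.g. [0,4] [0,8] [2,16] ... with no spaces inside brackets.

Answer: [0,50] [0,150] [0,450] [0,1350] [0,2720] [0,2720] [0,2720]

Derivation:
Computing bounds per retry:
  i=0: D_i=min(50*3^0,2720)=50, bounds=[0,50]
  i=1: D_i=min(50*3^1,2720)=150, bounds=[0,150]
  i=2: D_i=min(50*3^2,2720)=450, bounds=[0,450]
  i=3: D_i=min(50*3^3,2720)=1350, bounds=[0,1350]
  i=4: D_i=min(50*3^4,2720)=2720, bounds=[0,2720]
  i=5: D_i=min(50*3^5,2720)=2720, bounds=[0,2720]
  i=6: D_i=min(50*3^6,2720)=2720, bounds=[0,2720]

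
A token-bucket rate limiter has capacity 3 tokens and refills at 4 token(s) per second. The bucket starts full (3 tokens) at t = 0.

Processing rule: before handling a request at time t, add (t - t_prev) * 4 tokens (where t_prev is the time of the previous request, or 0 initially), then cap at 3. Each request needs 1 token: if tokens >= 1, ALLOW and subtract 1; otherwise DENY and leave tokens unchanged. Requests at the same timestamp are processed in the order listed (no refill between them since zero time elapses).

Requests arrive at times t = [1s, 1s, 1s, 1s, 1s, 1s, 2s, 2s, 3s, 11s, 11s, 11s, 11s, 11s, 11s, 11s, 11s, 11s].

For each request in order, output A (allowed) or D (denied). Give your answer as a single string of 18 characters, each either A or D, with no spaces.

Answer: AAADDDAAAAAADDDDDD

Derivation:
Simulating step by step:
  req#1 t=1s: ALLOW
  req#2 t=1s: ALLOW
  req#3 t=1s: ALLOW
  req#4 t=1s: DENY
  req#5 t=1s: DENY
  req#6 t=1s: DENY
  req#7 t=2s: ALLOW
  req#8 t=2s: ALLOW
  req#9 t=3s: ALLOW
  req#10 t=11s: ALLOW
  req#11 t=11s: ALLOW
  req#12 t=11s: ALLOW
  req#13 t=11s: DENY
  req#14 t=11s: DENY
  req#15 t=11s: DENY
  req#16 t=11s: DENY
  req#17 t=11s: DENY
  req#18 t=11s: DENY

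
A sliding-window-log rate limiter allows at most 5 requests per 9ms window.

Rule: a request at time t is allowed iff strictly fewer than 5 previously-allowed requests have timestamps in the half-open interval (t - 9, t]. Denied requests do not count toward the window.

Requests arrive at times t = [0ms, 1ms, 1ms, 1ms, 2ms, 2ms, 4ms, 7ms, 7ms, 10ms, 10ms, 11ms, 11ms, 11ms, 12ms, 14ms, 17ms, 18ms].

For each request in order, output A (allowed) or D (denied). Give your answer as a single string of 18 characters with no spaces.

Tracking allowed requests in the window:
  req#1 t=0ms: ALLOW
  req#2 t=1ms: ALLOW
  req#3 t=1ms: ALLOW
  req#4 t=1ms: ALLOW
  req#5 t=2ms: ALLOW
  req#6 t=2ms: DENY
  req#7 t=4ms: DENY
  req#8 t=7ms: DENY
  req#9 t=7ms: DENY
  req#10 t=10ms: ALLOW
  req#11 t=10ms: ALLOW
  req#12 t=11ms: ALLOW
  req#13 t=11ms: ALLOW
  req#14 t=11ms: ALLOW
  req#15 t=12ms: DENY
  req#16 t=14ms: DENY
  req#17 t=17ms: DENY
  req#18 t=18ms: DENY

Answer: AAAAADDDDAAAAADDDD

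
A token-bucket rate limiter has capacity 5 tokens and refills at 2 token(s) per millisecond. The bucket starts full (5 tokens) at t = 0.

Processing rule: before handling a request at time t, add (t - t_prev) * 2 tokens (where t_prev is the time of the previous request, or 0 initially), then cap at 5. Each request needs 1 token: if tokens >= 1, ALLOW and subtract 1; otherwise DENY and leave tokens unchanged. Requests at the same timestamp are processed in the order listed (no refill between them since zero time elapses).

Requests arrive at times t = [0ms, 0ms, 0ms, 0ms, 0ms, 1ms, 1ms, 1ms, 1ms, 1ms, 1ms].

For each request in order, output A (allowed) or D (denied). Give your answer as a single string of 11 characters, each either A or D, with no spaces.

Answer: AAAAAAADDDD

Derivation:
Simulating step by step:
  req#1 t=0ms: ALLOW
  req#2 t=0ms: ALLOW
  req#3 t=0ms: ALLOW
  req#4 t=0ms: ALLOW
  req#5 t=0ms: ALLOW
  req#6 t=1ms: ALLOW
  req#7 t=1ms: ALLOW
  req#8 t=1ms: DENY
  req#9 t=1ms: DENY
  req#10 t=1ms: DENY
  req#11 t=1ms: DENY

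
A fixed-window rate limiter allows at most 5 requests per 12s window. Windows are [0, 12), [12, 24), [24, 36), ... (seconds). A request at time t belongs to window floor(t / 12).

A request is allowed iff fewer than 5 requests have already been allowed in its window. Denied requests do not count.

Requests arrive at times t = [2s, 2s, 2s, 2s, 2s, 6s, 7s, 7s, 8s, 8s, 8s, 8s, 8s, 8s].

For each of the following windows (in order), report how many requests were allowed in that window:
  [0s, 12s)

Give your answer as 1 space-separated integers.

Answer: 5

Derivation:
Processing requests:
  req#1 t=2s (window 0): ALLOW
  req#2 t=2s (window 0): ALLOW
  req#3 t=2s (window 0): ALLOW
  req#4 t=2s (window 0): ALLOW
  req#5 t=2s (window 0): ALLOW
  req#6 t=6s (window 0): DENY
  req#7 t=7s (window 0): DENY
  req#8 t=7s (window 0): DENY
  req#9 t=8s (window 0): DENY
  req#10 t=8s (window 0): DENY
  req#11 t=8s (window 0): DENY
  req#12 t=8s (window 0): DENY
  req#13 t=8s (window 0): DENY
  req#14 t=8s (window 0): DENY

Allowed counts by window: 5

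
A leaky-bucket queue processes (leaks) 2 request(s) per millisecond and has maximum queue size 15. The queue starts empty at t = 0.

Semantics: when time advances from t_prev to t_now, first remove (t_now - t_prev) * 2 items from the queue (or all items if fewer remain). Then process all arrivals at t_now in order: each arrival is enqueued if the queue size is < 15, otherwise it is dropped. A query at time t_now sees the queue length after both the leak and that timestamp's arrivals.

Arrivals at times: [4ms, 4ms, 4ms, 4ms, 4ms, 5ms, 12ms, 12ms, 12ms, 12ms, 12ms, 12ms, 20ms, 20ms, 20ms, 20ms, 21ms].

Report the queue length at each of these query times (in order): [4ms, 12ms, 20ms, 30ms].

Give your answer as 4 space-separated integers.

Answer: 5 6 4 0

Derivation:
Queue lengths at query times:
  query t=4ms: backlog = 5
  query t=12ms: backlog = 6
  query t=20ms: backlog = 4
  query t=30ms: backlog = 0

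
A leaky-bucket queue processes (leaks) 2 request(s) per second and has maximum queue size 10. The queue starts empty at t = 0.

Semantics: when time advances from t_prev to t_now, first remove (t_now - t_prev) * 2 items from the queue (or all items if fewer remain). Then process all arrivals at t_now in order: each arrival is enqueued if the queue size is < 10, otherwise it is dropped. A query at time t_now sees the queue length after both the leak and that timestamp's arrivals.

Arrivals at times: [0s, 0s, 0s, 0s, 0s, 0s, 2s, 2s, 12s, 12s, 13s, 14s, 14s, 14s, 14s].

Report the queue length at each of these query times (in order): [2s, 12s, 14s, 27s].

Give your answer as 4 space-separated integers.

Queue lengths at query times:
  query t=2s: backlog = 4
  query t=12s: backlog = 2
  query t=14s: backlog = 4
  query t=27s: backlog = 0

Answer: 4 2 4 0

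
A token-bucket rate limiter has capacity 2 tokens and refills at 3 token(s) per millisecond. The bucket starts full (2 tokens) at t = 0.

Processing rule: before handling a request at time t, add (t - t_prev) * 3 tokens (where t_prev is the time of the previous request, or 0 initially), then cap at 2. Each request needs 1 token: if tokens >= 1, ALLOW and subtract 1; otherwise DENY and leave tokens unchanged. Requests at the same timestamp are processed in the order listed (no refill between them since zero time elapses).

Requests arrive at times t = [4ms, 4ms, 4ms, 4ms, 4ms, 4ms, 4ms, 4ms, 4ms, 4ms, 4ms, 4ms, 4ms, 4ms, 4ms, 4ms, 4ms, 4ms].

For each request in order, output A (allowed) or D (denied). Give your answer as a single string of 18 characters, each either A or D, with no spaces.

Simulating step by step:
  req#1 t=4ms: ALLOW
  req#2 t=4ms: ALLOW
  req#3 t=4ms: DENY
  req#4 t=4ms: DENY
  req#5 t=4ms: DENY
  req#6 t=4ms: DENY
  req#7 t=4ms: DENY
  req#8 t=4ms: DENY
  req#9 t=4ms: DENY
  req#10 t=4ms: DENY
  req#11 t=4ms: DENY
  req#12 t=4ms: DENY
  req#13 t=4ms: DENY
  req#14 t=4ms: DENY
  req#15 t=4ms: DENY
  req#16 t=4ms: DENY
  req#17 t=4ms: DENY
  req#18 t=4ms: DENY

Answer: AADDDDDDDDDDDDDDDD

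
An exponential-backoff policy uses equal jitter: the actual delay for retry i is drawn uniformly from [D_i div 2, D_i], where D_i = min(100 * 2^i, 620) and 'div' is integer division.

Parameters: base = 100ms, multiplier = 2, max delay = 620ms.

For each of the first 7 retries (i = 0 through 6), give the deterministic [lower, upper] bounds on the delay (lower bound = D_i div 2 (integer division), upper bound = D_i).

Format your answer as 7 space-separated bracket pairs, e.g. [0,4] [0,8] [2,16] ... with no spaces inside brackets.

Computing bounds per retry:
  i=0: D_i=min(100*2^0,620)=100, bounds=[50,100]
  i=1: D_i=min(100*2^1,620)=200, bounds=[100,200]
  i=2: D_i=min(100*2^2,620)=400, bounds=[200,400]
  i=3: D_i=min(100*2^3,620)=620, bounds=[310,620]
  i=4: D_i=min(100*2^4,620)=620, bounds=[310,620]
  i=5: D_i=min(100*2^5,620)=620, bounds=[310,620]
  i=6: D_i=min(100*2^6,620)=620, bounds=[310,620]

Answer: [50,100] [100,200] [200,400] [310,620] [310,620] [310,620] [310,620]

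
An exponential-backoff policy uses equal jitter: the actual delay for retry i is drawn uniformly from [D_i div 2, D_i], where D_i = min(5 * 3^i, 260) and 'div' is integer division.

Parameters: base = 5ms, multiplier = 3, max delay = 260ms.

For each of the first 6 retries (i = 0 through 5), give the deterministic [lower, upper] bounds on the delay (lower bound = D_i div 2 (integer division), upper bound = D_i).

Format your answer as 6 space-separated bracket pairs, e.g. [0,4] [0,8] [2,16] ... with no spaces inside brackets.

Answer: [2,5] [7,15] [22,45] [67,135] [130,260] [130,260]

Derivation:
Computing bounds per retry:
  i=0: D_i=min(5*3^0,260)=5, bounds=[2,5]
  i=1: D_i=min(5*3^1,260)=15, bounds=[7,15]
  i=2: D_i=min(5*3^2,260)=45, bounds=[22,45]
  i=3: D_i=min(5*3^3,260)=135, bounds=[67,135]
  i=4: D_i=min(5*3^4,260)=260, bounds=[130,260]
  i=5: D_i=min(5*3^5,260)=260, bounds=[130,260]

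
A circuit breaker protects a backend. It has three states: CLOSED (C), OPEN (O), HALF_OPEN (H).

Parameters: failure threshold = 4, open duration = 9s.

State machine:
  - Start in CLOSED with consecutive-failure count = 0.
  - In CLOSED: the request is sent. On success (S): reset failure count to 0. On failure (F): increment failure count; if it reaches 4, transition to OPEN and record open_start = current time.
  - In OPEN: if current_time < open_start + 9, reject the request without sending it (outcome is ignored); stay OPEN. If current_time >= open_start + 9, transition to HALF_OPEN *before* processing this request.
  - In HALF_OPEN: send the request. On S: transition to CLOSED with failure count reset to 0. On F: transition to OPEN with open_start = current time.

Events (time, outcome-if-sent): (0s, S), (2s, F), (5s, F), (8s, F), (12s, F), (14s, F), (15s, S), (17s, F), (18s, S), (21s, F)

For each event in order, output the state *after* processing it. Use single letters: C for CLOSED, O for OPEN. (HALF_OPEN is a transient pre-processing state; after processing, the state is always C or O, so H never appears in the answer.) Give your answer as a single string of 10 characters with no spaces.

State after each event:
  event#1 t=0s outcome=S: state=CLOSED
  event#2 t=2s outcome=F: state=CLOSED
  event#3 t=5s outcome=F: state=CLOSED
  event#4 t=8s outcome=F: state=CLOSED
  event#5 t=12s outcome=F: state=OPEN
  event#6 t=14s outcome=F: state=OPEN
  event#7 t=15s outcome=S: state=OPEN
  event#8 t=17s outcome=F: state=OPEN
  event#9 t=18s outcome=S: state=OPEN
  event#10 t=21s outcome=F: state=OPEN

Answer: CCCCOOOOOO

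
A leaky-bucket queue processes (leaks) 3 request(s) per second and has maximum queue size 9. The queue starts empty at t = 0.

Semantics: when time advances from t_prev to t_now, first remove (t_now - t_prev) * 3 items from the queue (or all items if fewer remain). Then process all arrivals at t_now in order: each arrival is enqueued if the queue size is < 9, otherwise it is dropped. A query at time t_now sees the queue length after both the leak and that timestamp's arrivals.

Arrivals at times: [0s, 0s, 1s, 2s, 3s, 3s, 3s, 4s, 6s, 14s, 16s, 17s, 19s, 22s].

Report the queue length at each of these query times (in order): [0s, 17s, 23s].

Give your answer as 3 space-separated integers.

Queue lengths at query times:
  query t=0s: backlog = 2
  query t=17s: backlog = 1
  query t=23s: backlog = 0

Answer: 2 1 0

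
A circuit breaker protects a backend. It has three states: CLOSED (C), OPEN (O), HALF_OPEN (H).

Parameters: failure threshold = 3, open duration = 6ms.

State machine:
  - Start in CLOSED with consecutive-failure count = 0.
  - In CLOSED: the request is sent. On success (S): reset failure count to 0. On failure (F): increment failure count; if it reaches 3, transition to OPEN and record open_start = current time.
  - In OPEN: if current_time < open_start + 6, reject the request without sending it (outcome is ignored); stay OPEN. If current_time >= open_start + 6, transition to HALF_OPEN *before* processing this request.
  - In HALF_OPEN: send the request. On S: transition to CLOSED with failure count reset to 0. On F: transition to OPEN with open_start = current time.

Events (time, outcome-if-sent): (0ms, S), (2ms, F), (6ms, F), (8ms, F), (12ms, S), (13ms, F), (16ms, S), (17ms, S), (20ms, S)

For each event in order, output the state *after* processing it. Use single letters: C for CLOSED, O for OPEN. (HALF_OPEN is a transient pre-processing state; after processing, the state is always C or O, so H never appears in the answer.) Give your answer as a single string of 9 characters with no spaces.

State after each event:
  event#1 t=0ms outcome=S: state=CLOSED
  event#2 t=2ms outcome=F: state=CLOSED
  event#3 t=6ms outcome=F: state=CLOSED
  event#4 t=8ms outcome=F: state=OPEN
  event#5 t=12ms outcome=S: state=OPEN
  event#6 t=13ms outcome=F: state=OPEN
  event#7 t=16ms outcome=S: state=CLOSED
  event#8 t=17ms outcome=S: state=CLOSED
  event#9 t=20ms outcome=S: state=CLOSED

Answer: CCCOOOCCC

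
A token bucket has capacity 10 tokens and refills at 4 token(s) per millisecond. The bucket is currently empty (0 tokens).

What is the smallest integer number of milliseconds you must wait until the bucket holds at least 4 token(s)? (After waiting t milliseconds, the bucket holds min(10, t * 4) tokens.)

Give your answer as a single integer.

Answer: 1

Derivation:
Need t * 4 >= 4, so t >= 4/4.
Smallest integer t = ceil(4/4) = 1.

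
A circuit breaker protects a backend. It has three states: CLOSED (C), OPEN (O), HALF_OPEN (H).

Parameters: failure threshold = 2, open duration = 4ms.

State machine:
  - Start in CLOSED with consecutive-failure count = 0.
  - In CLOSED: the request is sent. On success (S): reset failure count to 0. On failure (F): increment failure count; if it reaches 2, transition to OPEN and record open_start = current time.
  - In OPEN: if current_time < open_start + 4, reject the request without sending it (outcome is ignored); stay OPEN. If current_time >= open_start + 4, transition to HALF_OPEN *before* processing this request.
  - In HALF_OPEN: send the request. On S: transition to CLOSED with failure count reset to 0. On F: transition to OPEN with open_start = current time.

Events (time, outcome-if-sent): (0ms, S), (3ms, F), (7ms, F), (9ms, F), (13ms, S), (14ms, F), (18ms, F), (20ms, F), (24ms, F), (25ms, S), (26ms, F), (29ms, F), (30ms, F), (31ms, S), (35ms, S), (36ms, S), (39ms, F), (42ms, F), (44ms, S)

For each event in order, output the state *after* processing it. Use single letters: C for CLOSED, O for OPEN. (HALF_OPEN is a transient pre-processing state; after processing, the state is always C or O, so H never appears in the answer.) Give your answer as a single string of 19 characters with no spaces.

Answer: CCOOCCOOOOOOOOCCCOO

Derivation:
State after each event:
  event#1 t=0ms outcome=S: state=CLOSED
  event#2 t=3ms outcome=F: state=CLOSED
  event#3 t=7ms outcome=F: state=OPEN
  event#4 t=9ms outcome=F: state=OPEN
  event#5 t=13ms outcome=S: state=CLOSED
  event#6 t=14ms outcome=F: state=CLOSED
  event#7 t=18ms outcome=F: state=OPEN
  event#8 t=20ms outcome=F: state=OPEN
  event#9 t=24ms outcome=F: state=OPEN
  event#10 t=25ms outcome=S: state=OPEN
  event#11 t=26ms outcome=F: state=OPEN
  event#12 t=29ms outcome=F: state=OPEN
  event#13 t=30ms outcome=F: state=OPEN
  event#14 t=31ms outcome=S: state=OPEN
  event#15 t=35ms outcome=S: state=CLOSED
  event#16 t=36ms outcome=S: state=CLOSED
  event#17 t=39ms outcome=F: state=CLOSED
  event#18 t=42ms outcome=F: state=OPEN
  event#19 t=44ms outcome=S: state=OPEN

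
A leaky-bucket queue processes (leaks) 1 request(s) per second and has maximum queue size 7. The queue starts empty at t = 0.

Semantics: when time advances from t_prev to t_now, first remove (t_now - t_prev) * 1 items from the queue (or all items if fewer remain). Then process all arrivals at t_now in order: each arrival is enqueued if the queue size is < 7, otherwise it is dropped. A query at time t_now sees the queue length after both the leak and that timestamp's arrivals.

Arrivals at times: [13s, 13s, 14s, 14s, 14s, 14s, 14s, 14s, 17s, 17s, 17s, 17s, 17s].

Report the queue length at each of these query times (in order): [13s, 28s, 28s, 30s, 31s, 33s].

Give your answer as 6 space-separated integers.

Queue lengths at query times:
  query t=13s: backlog = 2
  query t=28s: backlog = 0
  query t=28s: backlog = 0
  query t=30s: backlog = 0
  query t=31s: backlog = 0
  query t=33s: backlog = 0

Answer: 2 0 0 0 0 0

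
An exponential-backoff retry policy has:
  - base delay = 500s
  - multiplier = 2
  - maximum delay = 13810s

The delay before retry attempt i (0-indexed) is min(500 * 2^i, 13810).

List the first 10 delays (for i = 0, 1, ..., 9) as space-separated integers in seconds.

Answer: 500 1000 2000 4000 8000 13810 13810 13810 13810 13810

Derivation:
Computing each delay:
  i=0: min(500*2^0, 13810) = 500
  i=1: min(500*2^1, 13810) = 1000
  i=2: min(500*2^2, 13810) = 2000
  i=3: min(500*2^3, 13810) = 4000
  i=4: min(500*2^4, 13810) = 8000
  i=5: min(500*2^5, 13810) = 13810
  i=6: min(500*2^6, 13810) = 13810
  i=7: min(500*2^7, 13810) = 13810
  i=8: min(500*2^8, 13810) = 13810
  i=9: min(500*2^9, 13810) = 13810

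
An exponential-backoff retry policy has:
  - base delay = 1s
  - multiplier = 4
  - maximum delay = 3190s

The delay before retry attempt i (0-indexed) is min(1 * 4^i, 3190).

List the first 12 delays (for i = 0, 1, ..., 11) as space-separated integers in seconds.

Answer: 1 4 16 64 256 1024 3190 3190 3190 3190 3190 3190

Derivation:
Computing each delay:
  i=0: min(1*4^0, 3190) = 1
  i=1: min(1*4^1, 3190) = 4
  i=2: min(1*4^2, 3190) = 16
  i=3: min(1*4^3, 3190) = 64
  i=4: min(1*4^4, 3190) = 256
  i=5: min(1*4^5, 3190) = 1024
  i=6: min(1*4^6, 3190) = 3190
  i=7: min(1*4^7, 3190) = 3190
  i=8: min(1*4^8, 3190) = 3190
  i=9: min(1*4^9, 3190) = 3190
  i=10: min(1*4^10, 3190) = 3190
  i=11: min(1*4^11, 3190) = 3190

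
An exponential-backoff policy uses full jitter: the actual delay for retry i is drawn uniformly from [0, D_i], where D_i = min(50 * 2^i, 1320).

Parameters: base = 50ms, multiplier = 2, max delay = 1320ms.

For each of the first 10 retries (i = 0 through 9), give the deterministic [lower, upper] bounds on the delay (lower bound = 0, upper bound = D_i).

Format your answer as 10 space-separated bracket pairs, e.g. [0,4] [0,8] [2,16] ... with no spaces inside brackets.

Computing bounds per retry:
  i=0: D_i=min(50*2^0,1320)=50, bounds=[0,50]
  i=1: D_i=min(50*2^1,1320)=100, bounds=[0,100]
  i=2: D_i=min(50*2^2,1320)=200, bounds=[0,200]
  i=3: D_i=min(50*2^3,1320)=400, bounds=[0,400]
  i=4: D_i=min(50*2^4,1320)=800, bounds=[0,800]
  i=5: D_i=min(50*2^5,1320)=1320, bounds=[0,1320]
  i=6: D_i=min(50*2^6,1320)=1320, bounds=[0,1320]
  i=7: D_i=min(50*2^7,1320)=1320, bounds=[0,1320]
  i=8: D_i=min(50*2^8,1320)=1320, bounds=[0,1320]
  i=9: D_i=min(50*2^9,1320)=1320, bounds=[0,1320]

Answer: [0,50] [0,100] [0,200] [0,400] [0,800] [0,1320] [0,1320] [0,1320] [0,1320] [0,1320]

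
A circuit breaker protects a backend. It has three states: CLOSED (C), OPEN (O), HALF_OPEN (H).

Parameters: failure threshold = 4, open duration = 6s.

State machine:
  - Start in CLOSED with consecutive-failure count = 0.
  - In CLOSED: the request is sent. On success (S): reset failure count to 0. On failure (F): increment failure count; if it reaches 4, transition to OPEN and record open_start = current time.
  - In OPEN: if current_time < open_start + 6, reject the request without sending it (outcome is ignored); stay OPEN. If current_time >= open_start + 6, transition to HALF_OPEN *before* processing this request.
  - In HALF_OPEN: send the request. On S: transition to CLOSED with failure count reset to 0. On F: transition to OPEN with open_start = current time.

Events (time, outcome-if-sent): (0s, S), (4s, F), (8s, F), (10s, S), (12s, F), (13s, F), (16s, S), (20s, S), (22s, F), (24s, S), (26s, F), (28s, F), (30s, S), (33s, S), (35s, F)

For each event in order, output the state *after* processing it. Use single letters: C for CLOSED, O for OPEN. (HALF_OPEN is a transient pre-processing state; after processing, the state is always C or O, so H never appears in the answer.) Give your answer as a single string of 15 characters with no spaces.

State after each event:
  event#1 t=0s outcome=S: state=CLOSED
  event#2 t=4s outcome=F: state=CLOSED
  event#3 t=8s outcome=F: state=CLOSED
  event#4 t=10s outcome=S: state=CLOSED
  event#5 t=12s outcome=F: state=CLOSED
  event#6 t=13s outcome=F: state=CLOSED
  event#7 t=16s outcome=S: state=CLOSED
  event#8 t=20s outcome=S: state=CLOSED
  event#9 t=22s outcome=F: state=CLOSED
  event#10 t=24s outcome=S: state=CLOSED
  event#11 t=26s outcome=F: state=CLOSED
  event#12 t=28s outcome=F: state=CLOSED
  event#13 t=30s outcome=S: state=CLOSED
  event#14 t=33s outcome=S: state=CLOSED
  event#15 t=35s outcome=F: state=CLOSED

Answer: CCCCCCCCCCCCCCC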